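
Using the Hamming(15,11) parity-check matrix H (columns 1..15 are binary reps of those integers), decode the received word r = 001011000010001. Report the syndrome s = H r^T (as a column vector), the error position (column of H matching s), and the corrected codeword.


s = (0, 1, 0, 0)^T, error position = 4, corrected codeword c = 001111000010001

Compute s = H r^T mod 2 one row at a time:
  s_1 = 0 + 0 + 0 + 1 + 0 + 0 + 0 + 1 = 2 ≡ 0 (mod 2).
  s_2 = 0 + 1 + 1 + 0 + 0 + 0 + 0 + 1 = 3 ≡ 1 (mod 2).
  s_3 = 0 + 1 + 1 + 0 + 0 + 1 + 0 + 1 = 4 ≡ 0 (mod 2).
  s_4 = 0 + 1 + 1 + 0 + 0 + 1 + 0 + 1 = 4 ≡ 0 (mod 2).
s = (0, 1, 0, 0)^T — this equals column 4 of H (binary 0100), so error is at position 4.
Correct: flip bit 4 of r = 001011000010001 to get c = 001111000010001.


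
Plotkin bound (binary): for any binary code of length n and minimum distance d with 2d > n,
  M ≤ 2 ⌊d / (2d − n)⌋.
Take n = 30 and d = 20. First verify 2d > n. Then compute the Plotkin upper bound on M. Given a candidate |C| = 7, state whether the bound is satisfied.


Plotkin bound M ≤ 4; given |C| = 7 > bound (violated).

Check applicability: 2d = 40, n = 30.
2d − n = 10 > 0, so Plotkin applies.
Compute d/(2d−n) = 20/10 ≈ 2.0000.
⌊d/(2d−n)⌋ = 2.
Plotkin bound: M ≤ 2·2 = 4.
Given |C| = 7, check: VIOLATED.
This |C| is above the Plotkin bound, so no binary code with n = 30, d = 20 and 7 codewords exists.


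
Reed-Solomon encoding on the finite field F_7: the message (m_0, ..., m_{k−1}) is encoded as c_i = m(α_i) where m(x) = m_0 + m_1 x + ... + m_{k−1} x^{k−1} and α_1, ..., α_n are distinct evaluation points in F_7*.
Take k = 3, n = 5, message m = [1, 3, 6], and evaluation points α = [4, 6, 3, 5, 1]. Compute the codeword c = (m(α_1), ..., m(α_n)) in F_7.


c = [4, 4, 1, 5, 3]

Message polynomial: m(x) = 1 + 3·x + 6·x^2 (mod 7).
For each evaluation point α_i, compute m(α_i) mod 7:
  α_1 = 4: Horner steps 6 → 6 → 4, so m(4) = 4.
  α_2 = 6: Horner steps 6 → 4 → 4, so m(6) = 4.
  α_3 = 3: Horner steps 6 → 0 → 1, so m(3) = 1.
  α_4 = 5: Horner steps 6 → 5 → 5, so m(5) = 5.
  α_5 = 1: Horner steps 6 → 2 → 3, so m(1) = 3.
Codeword c = [4, 4, 1, 5, 3] ∈ F_7^5.


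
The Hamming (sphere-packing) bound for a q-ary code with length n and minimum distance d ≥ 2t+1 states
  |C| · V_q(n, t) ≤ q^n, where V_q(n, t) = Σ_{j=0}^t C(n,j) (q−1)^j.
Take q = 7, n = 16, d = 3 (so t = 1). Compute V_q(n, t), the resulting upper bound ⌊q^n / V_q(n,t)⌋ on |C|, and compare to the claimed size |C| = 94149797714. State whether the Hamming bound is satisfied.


V_q(n, t) = 97, q^n = 33232930569601, Hamming bound = 342607531645, |C| = 94149797714 ≤ bound (satisfied).

Step 1: Compute V_q(n, t) = Σ_{j=0}^1 C(n, j) (q−1)^j.
  j = 0: C(16,0)·(6)^0 = 1·1 = 1.
  j = 1: C(16,1)·(6)^1 = 16·6 = 96.
  V_q(n, t) = 1 + 96 = 97.
Step 2: q^n = 7^16 = 33232930569601.
Step 3: Hamming bound ⌊q^n / V_q(n,t)⌋ = ⌊33232930569601/97⌋ = 342607531645.
Step 4: Compare |C| = 94149797714 to 342607531645: satisfied.
The claimed |C| lies below the Hamming bound.


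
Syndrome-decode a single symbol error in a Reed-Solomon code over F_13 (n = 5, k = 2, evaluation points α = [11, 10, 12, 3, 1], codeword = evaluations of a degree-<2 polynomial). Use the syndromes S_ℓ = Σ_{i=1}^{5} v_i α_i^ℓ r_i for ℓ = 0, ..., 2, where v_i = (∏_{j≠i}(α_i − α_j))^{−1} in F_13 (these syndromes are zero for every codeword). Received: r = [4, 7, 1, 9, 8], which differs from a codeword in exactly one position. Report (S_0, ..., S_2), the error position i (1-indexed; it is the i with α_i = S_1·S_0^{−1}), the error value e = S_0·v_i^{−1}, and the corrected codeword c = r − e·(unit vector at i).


S = (12, 10, 4), error at position 4, error magnitude e = 7, c = [4, 7, 1, 2, 8].

Step 1: column multipliers v_i = (∏_{j≠i}(α_i − α_j))^{−1} mod 13.
  i = 1 (α = 11): (11−10)(11−12)(11−3)(11−1) = 1·(−1)·8·10 = −80 ≡ 11, so v_1 = 11^{−1} = 6 (mod 13).
  i = 2 (α = 10): (10−11)(10−12)(10−3)(10−1) = (−1)·(−2)·7·9 = 126 ≡ 9, so v_2 = 9^{−1} = 3 (mod 13).
  i = 3 (α = 12): (12−11)(12−10)(12−3)(12−1) = 1·2·9·11 = 198 ≡ 3, so v_3 = 3^{−1} = 9 (mod 13).
  i = 4 (α = 3): (3−11)(3−10)(3−12)(3−1) = (−8)·(−7)·(−9)·2 = −1008 ≡ 6, so v_4 = 6^{−1} = 11 (mod 13).
  i = 5 (α = 1): (1−11)(1−10)(1−12)(1−3) = (−10)·(−9)·(−11)·(−2) = 1980 ≡ 4, so v_5 = 4^{−1} = 10 (mod 13).
  v = [6, 3, 9, 11, 10].
Step 2: syndromes of r = [4, 7, 1, 9, 8] (all sums mod 13).
  S_0 = Σ v_i r_i = 6·4 + 3·7 + 9·1 + 11·9 + 10·8 = 233 ≡ 12.
  S_1 = Σ v_i α_i r_i = 6·11·4 + 3·10·7 + 9·12·1 + 11·3·9 + 10·1·8 = 959 ≡ 10.
  α_i^2 mod 13 = [4, 9, 1, 9, 1].
  S_2 = Σ v_i α_i^2 r_i = 6·4·4 + 3·9·7 + 9·1·1 + 11·9·9 + 10·1·8 = 1265 ≡ 4.
  S = (12, 10, 4) ≠ 0, so r is not a codeword (an error is present).
Step 3: locate the error. For a single error e at position i, S_ℓ = v_i·e·α_i^ℓ, so α_err = S_1/S_0.
  S_0^{−1} = 12^{−1} = 12 (mod 13), so α_err = 10·12 = 120 ≡ 3 = α_4. Error position i = 4.
  Consistency check: S_2/S_1 = 4·4 = 16 ≡ 3 = α_err ✓ (single-error assumption holds).
Step 4: error magnitude e = S_0/v_4 = S_0·∏_{j≠4}(α_4 − α_j) = 12·6 = 72 ≡ 7 (mod 13).
Step 5: correct position 4: c_4 = r_4 − e = 9 − 7 ≡ 2 (mod 13). Hence c = [4, 7, 1, 2, 8].
  Check: interpolating c through the α_i gives m(x) = 11 + 10·x (degree < 2) with m(α_i) = c_i for every i, so c is indeed a codeword.


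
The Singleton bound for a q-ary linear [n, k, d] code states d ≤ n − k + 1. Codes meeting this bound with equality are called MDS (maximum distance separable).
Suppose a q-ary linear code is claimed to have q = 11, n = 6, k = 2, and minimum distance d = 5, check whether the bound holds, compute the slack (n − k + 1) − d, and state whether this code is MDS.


Singleton RHS = n − k + 1 = 5, slack = 0, bound satisfied, MDS.

Singleton bound: d ≤ n − k + 1.
Here n = 6, k = 2, so n − k + 1 = 5.
Given d = 5, check d ≤ 5: YES.
Slack = (n − k + 1) − d = 0.
The code is MDS (slack = 0).
Description: the claimed parameters are [6, 2, 5]_11; such a code would be MDS (meets Singleton bound).


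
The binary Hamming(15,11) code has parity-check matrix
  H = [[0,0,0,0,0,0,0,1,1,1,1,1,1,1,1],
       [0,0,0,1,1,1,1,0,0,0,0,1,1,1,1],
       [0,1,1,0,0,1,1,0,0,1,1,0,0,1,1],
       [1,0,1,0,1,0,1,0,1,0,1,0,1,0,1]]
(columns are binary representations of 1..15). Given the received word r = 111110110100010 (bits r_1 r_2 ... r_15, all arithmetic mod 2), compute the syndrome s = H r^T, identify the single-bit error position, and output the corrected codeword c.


s = (1, 0, 1, 0)^T, error position = 10, corrected codeword c = 111110110000010

Compute s = H r^T mod 2 one row at a time:
  s_1 = 1 + 0 + 1 + 0 + 0 + 0 + 1 + 0 = 3 ≡ 1 (mod 2).
  s_2 = 1 + 1 + 0 + 1 + 0 + 0 + 1 + 0 = 4 ≡ 0 (mod 2).
  s_3 = 1 + 1 + 0 + 1 + 1 + 0 + 1 + 0 = 5 ≡ 1 (mod 2).
  s_4 = 1 + 1 + 1 + 1 + 0 + 0 + 0 + 0 = 4 ≡ 0 (mod 2).
s = (1, 0, 1, 0)^T — this equals column 10 of H (binary 1010), so error is at position 10.
Correct: flip bit 10 of r = 111110110100010 to get c = 111110110000010.


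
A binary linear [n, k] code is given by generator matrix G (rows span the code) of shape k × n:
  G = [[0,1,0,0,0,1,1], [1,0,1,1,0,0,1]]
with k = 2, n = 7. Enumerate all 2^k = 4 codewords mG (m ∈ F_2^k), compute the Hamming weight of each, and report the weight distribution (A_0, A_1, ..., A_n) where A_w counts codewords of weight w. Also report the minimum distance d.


Weight distribution: A_0 = 1, A_3 = 1, A_4 = 1, A_5 = 1. Minimum distance d = 3.

Enumerate all 2^2 = 4 messages m ∈ F_2^2.
For each, compute codeword c = mG in F_2^7, then tally its weight.
  m = 00 → c = 0000000, weight = 0.
  m = 10 → c = 0100011, weight = 3.
  m = 01 → c = 1011001, weight = 4.
  m = 11 → c = 1111010, weight = 5.
Tally weights:
  weight 0: 1 codewords.
  weight 3: 1 codewords.
  weight 4: 1 codewords.
  weight 5: 1 codewords.
Minimum distance d = smallest w > 0 with A_w > 0 = 3.
Sanity: Σ A_w = 4 = 2^2 = 4 ✓.


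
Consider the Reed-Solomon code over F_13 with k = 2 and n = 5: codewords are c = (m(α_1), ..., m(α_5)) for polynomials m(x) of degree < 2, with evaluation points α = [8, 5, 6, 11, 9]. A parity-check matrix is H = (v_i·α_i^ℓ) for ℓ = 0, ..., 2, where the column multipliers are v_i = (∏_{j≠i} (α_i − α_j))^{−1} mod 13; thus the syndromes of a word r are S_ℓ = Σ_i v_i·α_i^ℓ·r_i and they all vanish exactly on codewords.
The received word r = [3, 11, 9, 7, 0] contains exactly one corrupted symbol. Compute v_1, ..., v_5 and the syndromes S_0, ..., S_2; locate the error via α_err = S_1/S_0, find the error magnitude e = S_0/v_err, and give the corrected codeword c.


S = (11, 3, 2), error at position 2, error magnitude e = 12, c = [3, 12, 9, 7, 0].

Step 1: column multipliers v_i = (∏_{j≠i}(α_i − α_j))^{−1} mod 13.
  i = 1 (α = 8): (8−5)(8−6)(8−11)(8−9) = 3·2·(−3)·(−1) = 18 ≡ 5, so v_1 = 5^{−1} = 8 (mod 13).
  i = 2 (α = 5): (5−8)(5−6)(5−11)(5−9) = (−3)·(−1)·(−6)·(−4) = 72 ≡ 7, so v_2 = 7^{−1} = 2 (mod 13).
  i = 3 (α = 6): (6−8)(6−5)(6−11)(6−9) = (−2)·1·(−5)·(−3) = −30 ≡ 9, so v_3 = 9^{−1} = 3 (mod 13).
  i = 4 (α = 11): (11−8)(11−5)(11−6)(11−9) = 3·6·5·2 = 180 ≡ 11, so v_4 = 11^{−1} = 6 (mod 13).
  i = 5 (α = 9): (9−8)(9−5)(9−6)(9−11) = 1·4·3·(−2) = −24 ≡ 2, so v_5 = 2^{−1} = 7 (mod 13).
  v = [8, 2, 3, 6, 7].
Step 2: syndromes of r = [3, 11, 9, 7, 0] (all sums mod 13).
  S_0 = Σ v_i r_i = 8·3 + 2·11 + 3·9 + 6·7 + 7·0 = 115 ≡ 11.
  S_1 = Σ v_i α_i r_i = 8·8·3 + 2·5·11 + 3·6·9 + 6·11·7 + 7·9·0 = 926 ≡ 3.
  α_i^2 mod 13 = [12, 12, 10, 4, 3].
  S_2 = Σ v_i α_i^2 r_i = 8·12·3 + 2·12·11 + 3·10·9 + 6·4·7 + 7·3·0 = 990 ≡ 2.
  S = (11, 3, 2) ≠ 0, so r is not a codeword (an error is present).
Step 3: locate the error. For a single error e at position i, S_ℓ = v_i·e·α_i^ℓ, so α_err = S_1/S_0.
  S_0^{−1} = 11^{−1} = 6 (mod 13), so α_err = 3·6 = 18 ≡ 5 = α_2. Error position i = 2.
  Consistency check: S_2/S_1 = 2·9 = 18 ≡ 5 = α_err ✓ (single-error assumption holds).
Step 4: error magnitude e = S_0/v_2 = S_0·∏_{j≠2}(α_2 − α_j) = 11·7 = 77 ≡ 12 (mod 13).
Step 5: correct position 2: c_2 = r_2 − e = 11 − 12 ≡ 12 (mod 13). Hence c = [3, 12, 9, 7, 0].
  Check: interpolating c through the α_i gives m(x) = 1 + 10·x (degree < 2) with m(α_i) = c_i for every i, so c is indeed a codeword.


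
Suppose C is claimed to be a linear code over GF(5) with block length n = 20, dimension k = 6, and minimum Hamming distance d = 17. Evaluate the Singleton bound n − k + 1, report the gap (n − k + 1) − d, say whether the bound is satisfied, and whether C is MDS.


Singleton RHS = n − k + 1 = 15, slack = -2, bound violated (no such code; not MDS).

Singleton bound: d ≤ n − k + 1.
Here n = 20, k = 6, so n − k + 1 = 15.
Given d = 17, check d ≤ 15: NO.
Slack = (n − k + 1) − d = -2.
The slack is negative: d = 17 exceeds n − k + 1 = 15 by 2, so the Singleton bound is violated and no linear [20, 6, 17]_5 code can exist. In particular it is not MDS (MDS requires d = n − k + 1 exactly).
Description: the claimed parameters are [20, 6, 17]_5; such a code would be impossible (violates the Singleton bound).


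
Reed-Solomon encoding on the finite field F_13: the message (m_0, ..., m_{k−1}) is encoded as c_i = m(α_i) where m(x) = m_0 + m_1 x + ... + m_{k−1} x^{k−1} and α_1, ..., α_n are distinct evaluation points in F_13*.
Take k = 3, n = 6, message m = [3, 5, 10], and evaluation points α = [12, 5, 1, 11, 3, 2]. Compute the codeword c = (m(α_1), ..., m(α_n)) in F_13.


c = [8, 5, 5, 7, 4, 1]

Message polynomial: m(x) = 3 + 5·x + 10·x^2 (mod 13).
For each evaluation point α_i, compute m(α_i) mod 13:
  α_1 = 12: Horner steps 10 → 8 → 8, so m(12) = 8.
  α_2 = 5: Horner steps 10 → 3 → 5, so m(5) = 5.
  α_3 = 1: Horner steps 10 → 2 → 5, so m(1) = 5.
  α_4 = 11: Horner steps 10 → 11 → 7, so m(11) = 7.
  α_5 = 3: Horner steps 10 → 9 → 4, so m(3) = 4.
  α_6 = 2: Horner steps 10 → 12 → 1, so m(2) = 1.
Codeword c = [8, 5, 5, 7, 4, 1] ∈ F_13^6.


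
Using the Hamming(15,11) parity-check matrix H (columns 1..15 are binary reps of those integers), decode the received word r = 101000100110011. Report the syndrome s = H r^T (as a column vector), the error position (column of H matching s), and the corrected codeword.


s = (0, 1, 0, 1)^T, error position = 5, corrected codeword c = 101010100110011

Compute s = H r^T mod 2 one row at a time:
  s_1 = 0 + 0 + 1 + 1 + 0 + 0 + 1 + 1 = 4 ≡ 0 (mod 2).
  s_2 = 0 + 0 + 0 + 1 + 0 + 0 + 1 + 1 = 3 ≡ 1 (mod 2).
  s_3 = 0 + 1 + 0 + 1 + 1 + 1 + 1 + 1 = 6 ≡ 0 (mod 2).
  s_4 = 1 + 1 + 0 + 1 + 0 + 1 + 0 + 1 = 5 ≡ 1 (mod 2).
s = (0, 1, 0, 1)^T — this equals column 5 of H (binary 0101), so error is at position 5.
Correct: flip bit 5 of r = 101000100110011 to get c = 101010100110011.


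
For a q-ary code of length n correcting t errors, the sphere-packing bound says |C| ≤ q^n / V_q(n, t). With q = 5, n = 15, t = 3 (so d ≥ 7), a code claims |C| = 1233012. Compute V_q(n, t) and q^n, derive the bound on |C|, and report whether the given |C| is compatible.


V_q(n, t) = 30861, q^n = 30517578125, Hamming bound = 988871, |C| = 1233012 > bound (violated).

Step 1: Compute V_q(n, t) = Σ_{j=0}^3 C(n, j) (q−1)^j.
  j = 0: C(15,0)·(4)^0 = 1·1 = 1.
  j = 1: C(15,1)·(4)^1 = 15·4 = 60.
  j = 2: C(15,2)·(4)^2 = 105·16 = 1680.
  j = 3: C(15,3)·(4)^3 = 455·64 = 29120.
  V_q(n, t) = 1 + 60 + 1680 + 29120 = 30861.
Step 2: q^n = 5^15 = 30517578125.
Step 3: Hamming bound ⌊q^n / V_q(n,t)⌋ = ⌊30517578125/30861⌋ = 988871.
Step 4: Compare |C| = 1233012 to 988871: violated.
The claimed |C| lies above the Hamming bound, so no 5-ary code of length 15 with d ≥ 7 can have 1233012 codewords.


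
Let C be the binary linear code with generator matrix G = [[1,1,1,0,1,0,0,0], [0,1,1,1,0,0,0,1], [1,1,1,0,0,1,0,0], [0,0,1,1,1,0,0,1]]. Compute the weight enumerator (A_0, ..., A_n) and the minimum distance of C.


Weight distribution: A_0 = 1, A_2 = 4, A_4 = 9, A_6 = 2. Minimum distance d = 2.

Enumerate all 2^4 = 16 messages m ∈ F_2^4.
For each, compute codeword c = mG in F_2^8, then tally its weight.
  m = 0000 → c = 00000000, weight = 0.
  m = 1000 → c = 11101000, weight = 4.
  m = 0100 → c = 01110001, weight = 4.
  m = 1100 → c = 10011001, weight = 4.
  m = 0010 → c = 11100100, weight = 4.
  m = 1010 → c = 00001100, weight = 2.
  m = 0110 → c = 10010101, weight = 4.
  m = 1110 → c = 01111101, weight = 6.
  m = 0001 → c = 00111001, weight = 4.
  m = 1001 → c = 11010001, weight = 4.
  m = 0101 → c = 01001000, weight = 2.
  m = 1101 → c = 10100000, weight = 2.
  m = 0011 → c = 11011101, weight = 6.
  m = 1011 → c = 00110101, weight = 4.
  m = 0111 → c = 10101100, weight = 4.
  m = 1111 → c = 01000100, weight = 2.
Tally weights:
  weight 0: 1 codewords.
  weight 2: 4 codewords.
  weight 4: 9 codewords.
  weight 6: 2 codewords.
Minimum distance d = smallest w > 0 with A_w > 0 = 2.
Sanity: Σ A_w = 16 = 2^4 = 16 ✓.


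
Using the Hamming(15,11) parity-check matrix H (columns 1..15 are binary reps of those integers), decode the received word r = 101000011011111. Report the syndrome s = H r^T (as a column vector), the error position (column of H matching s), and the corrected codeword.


s = (1, 0, 0, 0)^T, error position = 8, corrected codeword c = 101000001011111

Compute s = H r^T mod 2 one row at a time:
  s_1 = 1 + 1 + 0 + 1 + 1 + 1 + 1 + 1 = 7 ≡ 1 (mod 2).
  s_2 = 0 + 0 + 0 + 0 + 1 + 1 + 1 + 1 = 4 ≡ 0 (mod 2).
  s_3 = 0 + 1 + 0 + 0 + 0 + 1 + 1 + 1 = 4 ≡ 0 (mod 2).
  s_4 = 1 + 1 + 0 + 0 + 1 + 1 + 1 + 1 = 6 ≡ 0 (mod 2).
s = (1, 0, 0, 0)^T — this equals column 8 of H (binary 1000), so error is at position 8.
Correct: flip bit 8 of r = 101000011011111 to get c = 101000001011111.


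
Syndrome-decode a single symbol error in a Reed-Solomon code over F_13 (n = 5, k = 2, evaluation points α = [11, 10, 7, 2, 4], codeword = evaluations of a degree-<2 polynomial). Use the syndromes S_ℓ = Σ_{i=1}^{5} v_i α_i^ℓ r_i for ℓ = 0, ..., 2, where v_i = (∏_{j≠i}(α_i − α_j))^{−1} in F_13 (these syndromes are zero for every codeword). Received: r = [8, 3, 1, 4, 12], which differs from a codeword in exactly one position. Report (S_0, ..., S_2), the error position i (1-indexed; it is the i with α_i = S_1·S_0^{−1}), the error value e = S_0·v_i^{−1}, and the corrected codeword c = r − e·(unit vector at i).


S = (3, 6, 12), error at position 4, error magnitude e = 2, c = [8, 3, 1, 2, 12].

Step 1: column multipliers v_i = (∏_{j≠i}(α_i − α_j))^{−1} mod 13.
  i = 1 (α = 11): (11−10)(11−7)(11−2)(11−4) = 1·4·9·7 = 252 ≡ 5, so v_1 = 5^{−1} = 8 (mod 13).
  i = 2 (α = 10): (10−11)(10−7)(10−2)(10−4) = (−1)·3·8·6 = −144 ≡ 12, so v_2 = 12^{−1} = 12 (mod 13).
  i = 3 (α = 7): (7−11)(7−10)(7−2)(7−4) = (−4)·(−3)·5·3 = 180 ≡ 11, so v_3 = 11^{−1} = 6 (mod 13).
  i = 4 (α = 2): (2−11)(2−10)(2−7)(2−4) = (−9)·(−8)·(−5)·(−2) = 720 ≡ 5, so v_4 = 5^{−1} = 8 (mod 13).
  i = 5 (α = 4): (4−11)(4−10)(4−7)(4−2) = (−7)·(−6)·(−3)·2 = −252 ≡ 8, so v_5 = 8^{−1} = 5 (mod 13).
  v = [8, 12, 6, 8, 5].
Step 2: syndromes of r = [8, 3, 1, 4, 12] (all sums mod 13).
  S_0 = Σ v_i r_i = 8·8 + 12·3 + 6·1 + 8·4 + 5·12 = 198 ≡ 3.
  S_1 = Σ v_i α_i r_i = 8·11·8 + 12·10·3 + 6·7·1 + 8·2·4 + 5·4·12 = 1410 ≡ 6.
  α_i^2 mod 13 = [4, 9, 10, 4, 3].
  S_2 = Σ v_i α_i^2 r_i = 8·4·8 + 12·9·3 + 6·10·1 + 8·4·4 + 5·3·12 = 948 ≡ 12.
  S = (3, 6, 12) ≠ 0, so r is not a codeword (an error is present).
Step 3: locate the error. For a single error e at position i, S_ℓ = v_i·e·α_i^ℓ, so α_err = S_1/S_0.
  S_0^{−1} = 3^{−1} = 9 (mod 13), so α_err = 6·9 = 54 ≡ 2 = α_4. Error position i = 4.
  Consistency check: S_2/S_1 = 12·11 = 132 ≡ 2 = α_err ✓ (single-error assumption holds).
Step 4: error magnitude e = S_0/v_4 = S_0·∏_{j≠4}(α_4 − α_j) = 3·5 = 15 ≡ 2 (mod 13).
Step 5: correct position 4: c_4 = r_4 − e = 4 − 2 ≡ 2 (mod 13). Hence c = [8, 3, 1, 2, 12].
  Check: interpolating c through the α_i gives m(x) = 5 + 5·x (degree < 2) with m(α_i) = c_i for every i, so c is indeed a codeword.


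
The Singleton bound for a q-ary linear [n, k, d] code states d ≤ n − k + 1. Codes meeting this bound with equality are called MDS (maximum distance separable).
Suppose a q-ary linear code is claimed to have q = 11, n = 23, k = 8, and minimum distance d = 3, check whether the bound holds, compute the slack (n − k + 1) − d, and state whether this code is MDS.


Singleton RHS = n − k + 1 = 16, slack = 13, bound satisfied, not MDS.

Singleton bound: d ≤ n − k + 1.
Here n = 23, k = 8, so n − k + 1 = 16.
Given d = 3, check d ≤ 16: YES.
Slack = (n − k + 1) − d = 13.
The code is NOT MDS (slack = 13 > 0).
Description: the claimed parameters are [23, 8, 3]_11; such a code would be non-MDS.


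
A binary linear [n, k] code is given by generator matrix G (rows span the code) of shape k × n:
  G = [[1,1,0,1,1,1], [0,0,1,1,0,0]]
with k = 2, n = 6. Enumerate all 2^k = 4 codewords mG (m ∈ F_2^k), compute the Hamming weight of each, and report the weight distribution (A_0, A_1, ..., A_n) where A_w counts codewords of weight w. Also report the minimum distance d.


Weight distribution: A_0 = 1, A_2 = 1, A_5 = 2. Minimum distance d = 2.

Enumerate all 2^2 = 4 messages m ∈ F_2^2.
For each, compute codeword c = mG in F_2^6, then tally its weight.
  m = 00 → c = 000000, weight = 0.
  m = 10 → c = 110111, weight = 5.
  m = 01 → c = 001100, weight = 2.
  m = 11 → c = 111011, weight = 5.
Tally weights:
  weight 0: 1 codewords.
  weight 2: 1 codewords.
  weight 5: 2 codewords.
Minimum distance d = smallest w > 0 with A_w > 0 = 2.
Sanity: Σ A_w = 4 = 2^2 = 4 ✓.


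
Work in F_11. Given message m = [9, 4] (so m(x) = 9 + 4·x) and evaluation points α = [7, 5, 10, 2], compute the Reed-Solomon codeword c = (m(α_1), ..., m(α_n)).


c = [4, 7, 5, 6]

Message polynomial: m(x) = 9 + 4·x (mod 11).
For each evaluation point α_i, compute m(α_i) mod 11:
  α_1 = 7: Horner steps 4 → 4, so m(7) = 4.
  α_2 = 5: Horner steps 4 → 7, so m(5) = 7.
  α_3 = 10: Horner steps 4 → 5, so m(10) = 5.
  α_4 = 2: Horner steps 4 → 6, so m(2) = 6.
Codeword c = [4, 7, 5, 6] ∈ F_11^4.


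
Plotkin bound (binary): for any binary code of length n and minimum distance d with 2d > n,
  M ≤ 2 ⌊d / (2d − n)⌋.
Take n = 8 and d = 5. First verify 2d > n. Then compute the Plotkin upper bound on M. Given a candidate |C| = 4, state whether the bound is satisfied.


Plotkin bound M ≤ 4; given |C| = 4 ≤ bound (satisfied).

Check applicability: 2d = 10, n = 8.
2d − n = 2 > 0, so Plotkin applies.
Compute d/(2d−n) = 5/2 ≈ 2.5000.
⌊d/(2d−n)⌋ = 2.
Plotkin bound: M ≤ 2·2 = 4.
Given |C| = 4, check: satisfied.
This |C| is at the Plotkin bound.


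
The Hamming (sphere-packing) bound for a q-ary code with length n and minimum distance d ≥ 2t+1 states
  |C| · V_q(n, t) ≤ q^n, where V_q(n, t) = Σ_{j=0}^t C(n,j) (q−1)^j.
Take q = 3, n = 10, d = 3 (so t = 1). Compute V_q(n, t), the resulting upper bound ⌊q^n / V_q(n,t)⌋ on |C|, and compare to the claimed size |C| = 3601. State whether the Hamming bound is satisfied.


V_q(n, t) = 21, q^n = 59049, Hamming bound = 2811, |C| = 3601 > bound (violated).

Step 1: Compute V_q(n, t) = Σ_{j=0}^1 C(n, j) (q−1)^j.
  j = 0: C(10,0)·(2)^0 = 1·1 = 1.
  j = 1: C(10,1)·(2)^1 = 10·2 = 20.
  V_q(n, t) = 1 + 20 = 21.
Step 2: q^n = 3^10 = 59049.
Step 3: Hamming bound ⌊q^n / V_q(n,t)⌋ = ⌊59049/21⌋ = 2811.
Step 4: Compare |C| = 3601 to 2811: violated.
The claimed |C| lies above the Hamming bound, so no 3-ary code of length 10 with d ≥ 3 can have 3601 codewords.


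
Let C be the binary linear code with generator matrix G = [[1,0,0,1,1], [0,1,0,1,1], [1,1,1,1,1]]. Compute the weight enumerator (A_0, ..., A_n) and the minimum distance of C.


Weight distribution: A_0 = 1, A_2 = 3, A_3 = 3, A_5 = 1. Minimum distance d = 2.

Enumerate all 2^3 = 8 messages m ∈ F_2^3.
For each, compute codeword c = mG in F_2^5, then tally its weight.
  m = 000 → c = 00000, weight = 0.
  m = 100 → c = 10011, weight = 3.
  m = 010 → c = 01011, weight = 3.
  m = 110 → c = 11000, weight = 2.
  m = 001 → c = 11111, weight = 5.
  m = 101 → c = 01100, weight = 2.
  m = 011 → c = 10100, weight = 2.
  m = 111 → c = 00111, weight = 3.
Tally weights:
  weight 0: 1 codewords.
  weight 2: 3 codewords.
  weight 3: 3 codewords.
  weight 5: 1 codewords.
Minimum distance d = smallest w > 0 with A_w > 0 = 2.
Sanity: Σ A_w = 8 = 2^3 = 8 ✓.


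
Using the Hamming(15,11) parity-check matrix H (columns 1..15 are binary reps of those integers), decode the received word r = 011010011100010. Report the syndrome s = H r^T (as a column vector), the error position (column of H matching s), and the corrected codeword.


s = (0, 0, 0, 1)^T, error position = 1, corrected codeword c = 111010011100010

Compute s = H r^T mod 2 one row at a time:
  s_1 = 1 + 1 + 1 + 0 + 0 + 0 + 1 + 0 = 4 ≡ 0 (mod 2).
  s_2 = 0 + 1 + 0 + 0 + 0 + 0 + 1 + 0 = 2 ≡ 0 (mod 2).
  s_3 = 1 + 1 + 0 + 0 + 1 + 0 + 1 + 0 = 4 ≡ 0 (mod 2).
  s_4 = 0 + 1 + 1 + 0 + 1 + 0 + 0 + 0 = 3 ≡ 1 (mod 2).
s = (0, 0, 0, 1)^T — this equals column 1 of H (binary 0001), so error is at position 1.
Correct: flip bit 1 of r = 011010011100010 to get c = 111010011100010.


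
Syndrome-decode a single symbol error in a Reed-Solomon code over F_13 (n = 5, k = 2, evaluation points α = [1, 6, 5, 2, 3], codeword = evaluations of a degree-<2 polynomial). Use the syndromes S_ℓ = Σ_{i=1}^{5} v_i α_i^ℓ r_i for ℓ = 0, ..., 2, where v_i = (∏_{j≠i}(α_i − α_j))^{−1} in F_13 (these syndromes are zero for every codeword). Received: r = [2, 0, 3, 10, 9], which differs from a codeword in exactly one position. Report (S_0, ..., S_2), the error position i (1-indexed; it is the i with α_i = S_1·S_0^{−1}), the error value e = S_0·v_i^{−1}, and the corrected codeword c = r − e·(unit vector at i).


S = (11, 9, 5), error at position 4, error magnitude e = 11, c = [2, 0, 3, 12, 9].

Step 1: column multipliers v_i = (∏_{j≠i}(α_i − α_j))^{−1} mod 13.
  i = 1 (α = 1): (1−6)(1−5)(1−2)(1−3) = (−5)·(−4)·(−1)·(−2) = 40 ≡ 1, so v_1 = 1^{−1} = 1 (mod 13).
  i = 2 (α = 6): (6−1)(6−5)(6−2)(6−3) = 5·1·4·3 = 60 ≡ 8, so v_2 = 8^{−1} = 5 (mod 13).
  i = 3 (α = 5): (5−1)(5−6)(5−2)(5−3) = 4·(−1)·3·2 = −24 ≡ 2, so v_3 = 2^{−1} = 7 (mod 13).
  i = 4 (α = 2): (2−1)(2−6)(2−5)(2−3) = 1·(−4)·(−3)·(−1) = −12 ≡ 1, so v_4 = 1^{−1} = 1 (mod 13).
  i = 5 (α = 3): (3−1)(3−6)(3−5)(3−2) = 2·(−3)·(−2)·1 = 12 ≡ 12, so v_5 = 12^{−1} = 12 (mod 13).
  v = [1, 5, 7, 1, 12].
Step 2: syndromes of r = [2, 0, 3, 10, 9] (all sums mod 13).
  S_0 = Σ v_i r_i = 1·2 + 5·0 + 7·3 + 1·10 + 12·9 = 141 ≡ 11.
  S_1 = Σ v_i α_i r_i = 1·1·2 + 5·6·0 + 7·5·3 + 1·2·10 + 12·3·9 = 451 ≡ 9.
  α_i^2 mod 13 = [1, 10, 12, 4, 9].
  S_2 = Σ v_i α_i^2 r_i = 1·1·2 + 5·10·0 + 7·12·3 + 1·4·10 + 12·9·9 = 1266 ≡ 5.
  S = (11, 9, 5) ≠ 0, so r is not a codeword (an error is present).
Step 3: locate the error. For a single error e at position i, S_ℓ = v_i·e·α_i^ℓ, so α_err = S_1/S_0.
  S_0^{−1} = 11^{−1} = 6 (mod 13), so α_err = 9·6 = 54 ≡ 2 = α_4. Error position i = 4.
  Consistency check: S_2/S_1 = 5·3 = 15 ≡ 2 = α_err ✓ (single-error assumption holds).
Step 4: error magnitude e = S_0/v_4 = S_0·∏_{j≠4}(α_4 − α_j) = 11·1 = 11 ≡ 11 (mod 13).
Step 5: correct position 4: c_4 = r_4 − e = 10 − 11 ≡ 12 (mod 13). Hence c = [2, 0, 3, 12, 9].
  Check: interpolating c through the α_i gives m(x) = 5 + 10·x (degree < 2) with m(α_i) = c_i for every i, so c is indeed a codeword.


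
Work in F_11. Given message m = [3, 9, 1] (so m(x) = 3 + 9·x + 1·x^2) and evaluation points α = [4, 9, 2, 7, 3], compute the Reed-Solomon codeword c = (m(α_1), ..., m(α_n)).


c = [0, 0, 3, 5, 6]

Message polynomial: m(x) = 3 + 9·x + 1·x^2 (mod 11).
For each evaluation point α_i, compute m(α_i) mod 11:
  α_1 = 4: Horner steps 1 → 2 → 0, so m(4) = 0.
  α_2 = 9: Horner steps 1 → 7 → 0, so m(9) = 0.
  α_3 = 2: Horner steps 1 → 0 → 3, so m(2) = 3.
  α_4 = 7: Horner steps 1 → 5 → 5, so m(7) = 5.
  α_5 = 3: Horner steps 1 → 1 → 6, so m(3) = 6.
Codeword c = [0, 0, 3, 5, 6] ∈ F_11^5.


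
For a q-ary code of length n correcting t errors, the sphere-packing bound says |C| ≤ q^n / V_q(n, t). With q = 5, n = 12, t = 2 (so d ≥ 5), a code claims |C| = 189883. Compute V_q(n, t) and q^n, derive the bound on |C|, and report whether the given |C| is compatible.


V_q(n, t) = 1105, q^n = 244140625, Hamming bound = 220941, |C| = 189883 ≤ bound (satisfied).

Step 1: Compute V_q(n, t) = Σ_{j=0}^2 C(n, j) (q−1)^j.
  j = 0: C(12,0)·(4)^0 = 1·1 = 1.
  j = 1: C(12,1)·(4)^1 = 12·4 = 48.
  j = 2: C(12,2)·(4)^2 = 66·16 = 1056.
  V_q(n, t) = 1 + 48 + 1056 = 1105.
Step 2: q^n = 5^12 = 244140625.
Step 3: Hamming bound ⌊q^n / V_q(n,t)⌋ = ⌊244140625/1105⌋ = 220941.
Step 4: Compare |C| = 189883 to 220941: satisfied.
The claimed |C| lies below the Hamming bound.


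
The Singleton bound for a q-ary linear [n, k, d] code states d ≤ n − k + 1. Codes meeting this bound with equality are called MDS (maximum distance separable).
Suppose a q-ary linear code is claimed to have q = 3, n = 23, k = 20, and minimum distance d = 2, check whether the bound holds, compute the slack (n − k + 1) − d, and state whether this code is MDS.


Singleton RHS = n − k + 1 = 4, slack = 2, bound satisfied, not MDS.

Singleton bound: d ≤ n − k + 1.
Here n = 23, k = 20, so n − k + 1 = 4.
Given d = 2, check d ≤ 4: YES.
Slack = (n − k + 1) − d = 2.
The code is NOT MDS (slack = 2 > 0).
Description: the claimed parameters are [23, 20, 2]_3; such a code would be non-MDS.


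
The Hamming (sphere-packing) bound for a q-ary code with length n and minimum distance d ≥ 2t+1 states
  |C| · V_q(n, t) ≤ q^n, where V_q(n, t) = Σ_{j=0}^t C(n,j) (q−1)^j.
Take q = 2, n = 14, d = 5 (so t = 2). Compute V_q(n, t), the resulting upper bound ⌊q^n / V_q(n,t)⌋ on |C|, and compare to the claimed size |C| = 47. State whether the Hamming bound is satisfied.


V_q(n, t) = 106, q^n = 16384, Hamming bound = 154, |C| = 47 ≤ bound (satisfied).

Step 1: Compute V_q(n, t) = Σ_{j=0}^2 C(n, j) (q−1)^j.
  j = 0: C(14,0)·(1)^0 = 1·1 = 1.
  j = 1: C(14,1)·(1)^1 = 14·1 = 14.
  j = 2: C(14,2)·(1)^2 = 91·1 = 91.
  V_q(n, t) = 1 + 14 + 91 = 106.
Step 2: q^n = 2^14 = 16384.
Step 3: Hamming bound ⌊q^n / V_q(n,t)⌋ = ⌊16384/106⌋ = 154.
Step 4: Compare |C| = 47 to 154: satisfied.
The claimed |C| lies below the Hamming bound.


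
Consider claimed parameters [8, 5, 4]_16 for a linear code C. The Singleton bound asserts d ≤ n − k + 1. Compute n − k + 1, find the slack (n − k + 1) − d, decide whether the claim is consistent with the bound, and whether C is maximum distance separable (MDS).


Singleton RHS = n − k + 1 = 4, slack = 0, bound satisfied, MDS.

Singleton bound: d ≤ n − k + 1.
Here n = 8, k = 5, so n − k + 1 = 4.
Given d = 4, check d ≤ 4: YES.
Slack = (n − k + 1) − d = 0.
The code is MDS (slack = 0).
Description: the claimed parameters are [8, 5, 4]_16; such a code would be MDS (meets Singleton bound).


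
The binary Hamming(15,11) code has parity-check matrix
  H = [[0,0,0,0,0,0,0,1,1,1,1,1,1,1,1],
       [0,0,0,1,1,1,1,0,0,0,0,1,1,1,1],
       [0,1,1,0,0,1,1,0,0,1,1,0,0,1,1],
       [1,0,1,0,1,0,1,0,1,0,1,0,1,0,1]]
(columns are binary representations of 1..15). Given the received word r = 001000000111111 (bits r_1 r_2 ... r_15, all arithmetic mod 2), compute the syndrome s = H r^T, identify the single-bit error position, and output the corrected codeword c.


s = (0, 0, 1, 0)^T, error position = 2, corrected codeword c = 011000000111111

Compute s = H r^T mod 2 one row at a time:
  s_1 = 0 + 0 + 1 + 1 + 1 + 1 + 1 + 1 = 6 ≡ 0 (mod 2).
  s_2 = 0 + 0 + 0 + 0 + 1 + 1 + 1 + 1 = 4 ≡ 0 (mod 2).
  s_3 = 0 + 1 + 0 + 0 + 1 + 1 + 1 + 1 = 5 ≡ 1 (mod 2).
  s_4 = 0 + 1 + 0 + 0 + 0 + 1 + 1 + 1 = 4 ≡ 0 (mod 2).
s = (0, 0, 1, 0)^T — this equals column 2 of H (binary 0010), so error is at position 2.
Correct: flip bit 2 of r = 001000000111111 to get c = 011000000111111.


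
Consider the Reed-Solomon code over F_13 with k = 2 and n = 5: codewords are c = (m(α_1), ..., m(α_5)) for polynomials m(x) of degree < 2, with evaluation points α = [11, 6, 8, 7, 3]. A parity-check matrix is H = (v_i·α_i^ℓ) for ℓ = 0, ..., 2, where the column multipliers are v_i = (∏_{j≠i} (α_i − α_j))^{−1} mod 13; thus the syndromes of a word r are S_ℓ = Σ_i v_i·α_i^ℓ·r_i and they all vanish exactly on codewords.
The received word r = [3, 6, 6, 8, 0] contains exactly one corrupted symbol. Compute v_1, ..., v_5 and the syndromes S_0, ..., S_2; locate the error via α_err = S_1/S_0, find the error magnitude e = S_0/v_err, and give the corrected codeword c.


S = (1, 8, 12), error at position 3, error magnitude e = 9, c = [3, 6, 10, 8, 0].

Step 1: column multipliers v_i = (∏_{j≠i}(α_i − α_j))^{−1} mod 13.
  i = 1 (α = 11): (11−6)(11−8)(11−7)(11−3) = 5·3·4·8 = 480 ≡ 12, so v_1 = 12^{−1} = 12 (mod 13).
  i = 2 (α = 6): (6−11)(6−8)(6−7)(6−3) = (−5)·(−2)·(−1)·3 = −30 ≡ 9, so v_2 = 9^{−1} = 3 (mod 13).
  i = 3 (α = 8): (8−11)(8−6)(8−7)(8−3) = (−3)·2·1·5 = −30 ≡ 9, so v_3 = 9^{−1} = 3 (mod 13).
  i = 4 (α = 7): (7−11)(7−6)(7−8)(7−3) = (−4)·1·(−1)·4 = 16 ≡ 3, so v_4 = 3^{−1} = 9 (mod 13).
  i = 5 (α = 3): (3−11)(3−6)(3−8)(3−7) = (−8)·(−3)·(−5)·(−4) = 480 ≡ 12, so v_5 = 12^{−1} = 12 (mod 13).
  v = [12, 3, 3, 9, 12].
Step 2: syndromes of r = [3, 6, 6, 8, 0] (all sums mod 13).
  S_0 = Σ v_i r_i = 12·3 + 3·6 + 3·6 + 9·8 + 12·0 = 144 ≡ 1.
  S_1 = Σ v_i α_i r_i = 12·11·3 + 3·6·6 + 3·8·6 + 9·7·8 + 12·3·0 = 1152 ≡ 8.
  α_i^2 mod 13 = [4, 10, 12, 10, 9].
  S_2 = Σ v_i α_i^2 r_i = 12·4·3 + 3·10·6 + 3·12·6 + 9·10·8 + 12·9·0 = 1260 ≡ 12.
  S = (1, 8, 12) ≠ 0, so r is not a codeword (an error is present).
Step 3: locate the error. For a single error e at position i, S_ℓ = v_i·e·α_i^ℓ, so α_err = S_1/S_0.
  S_0^{−1} = 1^{−1} = 1 (mod 13), so α_err = 8·1 = 8 ≡ 8 = α_3. Error position i = 3.
  Consistency check: S_2/S_1 = 12·5 = 60 ≡ 8 = α_err ✓ (single-error assumption holds).
Step 4: error magnitude e = S_0/v_3 = S_0·∏_{j≠3}(α_3 − α_j) = 1·9 = 9 ≡ 9 (mod 13).
Step 5: correct position 3: c_3 = r_3 − e = 6 − 9 ≡ 10 (mod 13). Hence c = [3, 6, 10, 8, 0].
  Check: interpolating c through the α_i gives m(x) = 7 + 2·x (degree < 2) with m(α_i) = c_i for every i, so c is indeed a codeword.


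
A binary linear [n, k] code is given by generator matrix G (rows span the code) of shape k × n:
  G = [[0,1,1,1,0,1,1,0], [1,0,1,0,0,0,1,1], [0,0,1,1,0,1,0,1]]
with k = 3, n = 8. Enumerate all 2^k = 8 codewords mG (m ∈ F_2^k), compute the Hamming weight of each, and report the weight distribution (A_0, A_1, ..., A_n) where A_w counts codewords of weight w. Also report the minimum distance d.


Weight distribution: A_0 = 1, A_3 = 2, A_4 = 3, A_5 = 2. Minimum distance d = 3.

Enumerate all 2^3 = 8 messages m ∈ F_2^3.
For each, compute codeword c = mG in F_2^8, then tally its weight.
  m = 000 → c = 00000000, weight = 0.
  m = 100 → c = 01110110, weight = 5.
  m = 010 → c = 10100011, weight = 4.
  m = 110 → c = 11010101, weight = 5.
  m = 001 → c = 00110101, weight = 4.
  m = 101 → c = 01000011, weight = 3.
  m = 011 → c = 10010110, weight = 4.
  m = 111 → c = 11100000, weight = 3.
Tally weights:
  weight 0: 1 codewords.
  weight 3: 2 codewords.
  weight 4: 3 codewords.
  weight 5: 2 codewords.
Minimum distance d = smallest w > 0 with A_w > 0 = 3.
Sanity: Σ A_w = 8 = 2^3 = 8 ✓.


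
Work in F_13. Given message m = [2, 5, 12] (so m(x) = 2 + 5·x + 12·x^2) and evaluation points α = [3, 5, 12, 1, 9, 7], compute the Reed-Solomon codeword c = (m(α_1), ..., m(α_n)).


c = [8, 2, 9, 6, 5, 1]

Message polynomial: m(x) = 2 + 5·x + 12·x^2 (mod 13).
For each evaluation point α_i, compute m(α_i) mod 13:
  α_1 = 3: Horner steps 12 → 2 → 8, so m(3) = 8.
  α_2 = 5: Horner steps 12 → 0 → 2, so m(5) = 2.
  α_3 = 12: Horner steps 12 → 6 → 9, so m(12) = 9.
  α_4 = 1: Horner steps 12 → 4 → 6, so m(1) = 6.
  α_5 = 9: Horner steps 12 → 9 → 5, so m(9) = 5.
  α_6 = 7: Horner steps 12 → 11 → 1, so m(7) = 1.
Codeword c = [8, 2, 9, 6, 5, 1] ∈ F_13^6.


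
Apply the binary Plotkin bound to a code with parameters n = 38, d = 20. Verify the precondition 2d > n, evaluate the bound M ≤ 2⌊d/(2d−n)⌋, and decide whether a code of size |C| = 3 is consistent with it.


Plotkin bound M ≤ 20; given |C| = 3 ≤ bound (satisfied).

Check applicability: 2d = 40, n = 38.
2d − n = 2 > 0, so Plotkin applies.
Compute d/(2d−n) = 20/2 ≈ 10.0000.
⌊d/(2d−n)⌋ = 10.
Plotkin bound: M ≤ 2·10 = 20.
Given |C| = 3, check: satisfied.
This |C| is below the Plotkin bound.


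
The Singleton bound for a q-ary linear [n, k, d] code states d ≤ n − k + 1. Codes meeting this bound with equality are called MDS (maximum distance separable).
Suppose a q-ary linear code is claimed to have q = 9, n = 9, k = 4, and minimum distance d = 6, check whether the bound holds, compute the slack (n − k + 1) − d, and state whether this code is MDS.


Singleton RHS = n − k + 1 = 6, slack = 0, bound satisfied, MDS.

Singleton bound: d ≤ n − k + 1.
Here n = 9, k = 4, so n − k + 1 = 6.
Given d = 6, check d ≤ 6: YES.
Slack = (n − k + 1) − d = 0.
The code is MDS (slack = 0).
Description: the claimed parameters are [9, 4, 6]_9; such a code would be MDS (meets Singleton bound).


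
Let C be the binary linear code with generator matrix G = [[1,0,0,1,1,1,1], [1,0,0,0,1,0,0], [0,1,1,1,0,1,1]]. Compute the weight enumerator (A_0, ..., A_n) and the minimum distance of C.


Weight distribution: A_0 = 1, A_2 = 2, A_3 = 1, A_4 = 1, A_5 = 2, A_7 = 1. Minimum distance d = 2.

Enumerate all 2^3 = 8 messages m ∈ F_2^3.
For each, compute codeword c = mG in F_2^7, then tally its weight.
  m = 000 → c = 0000000, weight = 0.
  m = 100 → c = 1001111, weight = 5.
  m = 010 → c = 1000100, weight = 2.
  m = 110 → c = 0001011, weight = 3.
  m = 001 → c = 0111011, weight = 5.
  m = 101 → c = 1110100, weight = 4.
  m = 011 → c = 1111111, weight = 7.
  m = 111 → c = 0110000, weight = 2.
Tally weights:
  weight 0: 1 codewords.
  weight 2: 2 codewords.
  weight 3: 1 codewords.
  weight 4: 1 codewords.
  weight 5: 2 codewords.
  weight 7: 1 codewords.
Minimum distance d = smallest w > 0 with A_w > 0 = 2.
Sanity: Σ A_w = 8 = 2^3 = 8 ✓.


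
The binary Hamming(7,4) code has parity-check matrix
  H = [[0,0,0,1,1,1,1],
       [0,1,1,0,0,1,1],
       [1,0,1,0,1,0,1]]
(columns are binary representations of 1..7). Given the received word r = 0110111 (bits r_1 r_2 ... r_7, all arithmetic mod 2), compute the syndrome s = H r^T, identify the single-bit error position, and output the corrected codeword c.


s = (1, 0, 1)^T, error position = 5, corrected codeword c = 0110011

Compute s = H r^T mod 2 one row at a time:
  s_1 = 0 + 1 + 1 + 1 = 3 ≡ 1 (mod 2).
  s_2 = 1 + 1 + 1 + 1 = 4 ≡ 0 (mod 2).
  s_3 = 0 + 1 + 1 + 1 = 3 ≡ 1 (mod 2).
s = (1, 0, 1)^T — this equals column 5 of H (binary 101), so error is at position 5.
Correct: flip bit 5 of r = 0110111 to get c = 0110011.


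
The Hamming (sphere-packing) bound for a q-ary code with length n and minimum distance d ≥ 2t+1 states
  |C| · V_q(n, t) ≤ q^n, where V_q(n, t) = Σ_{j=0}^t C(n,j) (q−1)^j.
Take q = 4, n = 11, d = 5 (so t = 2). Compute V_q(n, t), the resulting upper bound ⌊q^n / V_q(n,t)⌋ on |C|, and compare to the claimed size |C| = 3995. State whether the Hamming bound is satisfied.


V_q(n, t) = 529, q^n = 4194304, Hamming bound = 7928, |C| = 3995 ≤ bound (satisfied).

Step 1: Compute V_q(n, t) = Σ_{j=0}^2 C(n, j) (q−1)^j.
  j = 0: C(11,0)·(3)^0 = 1·1 = 1.
  j = 1: C(11,1)·(3)^1 = 11·3 = 33.
  j = 2: C(11,2)·(3)^2 = 55·9 = 495.
  V_q(n, t) = 1 + 33 + 495 = 529.
Step 2: q^n = 4^11 = 4194304.
Step 3: Hamming bound ⌊q^n / V_q(n,t)⌋ = ⌊4194304/529⌋ = 7928.
Step 4: Compare |C| = 3995 to 7928: satisfied.
The claimed |C| lies below the Hamming bound.


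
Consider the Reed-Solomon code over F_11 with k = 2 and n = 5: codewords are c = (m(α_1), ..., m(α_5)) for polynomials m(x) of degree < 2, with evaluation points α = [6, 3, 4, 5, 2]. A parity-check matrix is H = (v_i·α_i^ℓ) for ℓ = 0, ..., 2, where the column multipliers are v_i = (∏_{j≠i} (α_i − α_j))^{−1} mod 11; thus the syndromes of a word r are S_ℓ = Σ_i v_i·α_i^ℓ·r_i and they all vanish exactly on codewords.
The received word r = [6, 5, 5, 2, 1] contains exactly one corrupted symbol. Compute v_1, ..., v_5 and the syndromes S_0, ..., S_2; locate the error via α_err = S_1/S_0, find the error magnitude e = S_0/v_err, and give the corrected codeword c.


S = (10, 7, 6), error at position 3, error magnitude e = 7, c = [6, 5, 9, 2, 1].

Step 1: column multipliers v_i = (∏_{j≠i}(α_i − α_j))^{−1} mod 11.
  i = 1 (α = 6): (6−3)(6−4)(6−5)(6−2) = 3·2·1·4 = 24 ≡ 2, so v_1 = 2^{−1} = 6 (mod 11).
  i = 2 (α = 3): (3−6)(3−4)(3−5)(3−2) = (−3)·(−1)·(−2)·1 = −6 ≡ 5, so v_2 = 5^{−1} = 9 (mod 11).
  i = 3 (α = 4): (4−6)(4−3)(4−5)(4−2) = (−2)·1·(−1)·2 = 4 ≡ 4, so v_3 = 4^{−1} = 3 (mod 11).
  i = 4 (α = 5): (5−6)(5−3)(5−4)(5−2) = (−1)·2·1·3 = −6 ≡ 5, so v_4 = 5^{−1} = 9 (mod 11).
  i = 5 (α = 2): (2−6)(2−3)(2−4)(2−5) = (−4)·(−1)·(−2)·(−3) = 24 ≡ 2, so v_5 = 2^{−1} = 6 (mod 11).
  v = [6, 9, 3, 9, 6].
Step 2: syndromes of r = [6, 5, 5, 2, 1] (all sums mod 11).
  S_0 = Σ v_i r_i = 6·6 + 9·5 + 3·5 + 9·2 + 6·1 = 120 ≡ 10.
  S_1 = Σ v_i α_i r_i = 6·6·6 + 9·3·5 + 3·4·5 + 9·5·2 + 6·2·1 = 513 ≡ 7.
  α_i^2 mod 11 = [3, 9, 5, 3, 4].
  S_2 = Σ v_i α_i^2 r_i = 6·3·6 + 9·9·5 + 3·5·5 + 9·3·2 + 6·4·1 = 666 ≡ 6.
  S = (10, 7, 6) ≠ 0, so r is not a codeword (an error is present).
Step 3: locate the error. For a single error e at position i, S_ℓ = v_i·e·α_i^ℓ, so α_err = S_1/S_0.
  S_0^{−1} = 10^{−1} = 10 (mod 11), so α_err = 7·10 = 70 ≡ 4 = α_3. Error position i = 3.
  Consistency check: S_2/S_1 = 6·8 = 48 ≡ 4 = α_err ✓ (single-error assumption holds).
Step 4: error magnitude e = S_0/v_3 = S_0·∏_{j≠3}(α_3 − α_j) = 10·4 = 40 ≡ 7 (mod 11).
Step 5: correct position 3: c_3 = r_3 − e = 5 − 7 ≡ 9 (mod 11). Hence c = [6, 5, 9, 2, 1].
  Check: interpolating c through the α_i gives m(x) = 4 + 4·x (degree < 2) with m(α_i) = c_i for every i, so c is indeed a codeword.
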